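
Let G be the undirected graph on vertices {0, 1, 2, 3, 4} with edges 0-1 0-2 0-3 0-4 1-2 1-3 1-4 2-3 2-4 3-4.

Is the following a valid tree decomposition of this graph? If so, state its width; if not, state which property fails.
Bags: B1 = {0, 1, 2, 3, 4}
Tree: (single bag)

Yes; width 4.

Vertex coverage: the bags together contain {0, 1, 2, 3, 4}, the full vertex set. Edge coverage: each edge of G has both endpoints in at least one bag. Running intersection: for every vertex, the bags containing it form a connected subtree. All three properties hold, so this is a valid tree decomposition of width max|bag| − 1 = 4, and hence tw(G) ≤ 4.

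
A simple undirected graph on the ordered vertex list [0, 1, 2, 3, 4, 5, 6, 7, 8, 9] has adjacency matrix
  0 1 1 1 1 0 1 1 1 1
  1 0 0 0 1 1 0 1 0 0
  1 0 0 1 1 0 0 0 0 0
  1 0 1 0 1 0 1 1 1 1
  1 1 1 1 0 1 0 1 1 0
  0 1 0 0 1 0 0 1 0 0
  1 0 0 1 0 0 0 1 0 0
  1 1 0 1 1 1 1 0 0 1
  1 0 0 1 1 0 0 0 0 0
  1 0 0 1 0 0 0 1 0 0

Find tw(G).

A width-3 tree decomposition is:
Bags: B1 = {0, 3, 4, 7}  B2 = {0, 3, 6, 7}  B3 = {0, 3, 7, 9}  B4 = {0, 2, 3, 4}  B5 = {0, 3, 4, 8}  B6 = {0, 1, 4, 7}  B7 = {1, 4, 5, 7}
Tree: B1–B2, B1–B3, B1–B4, B1–B5, B1–B6, B6–B7
Every bag has size at most 4, so the width is 4 − 1 = 3 and tw(G) ≤ 3. For the lower bound, the 4 vertices {0, 1, 4, 7} are pairwise adjacent, and any tree decomposition puts a clique entirely inside one bag — forcing width ≥ 3. The upper and lower bounds meet at 3, so that is the treewidth.

3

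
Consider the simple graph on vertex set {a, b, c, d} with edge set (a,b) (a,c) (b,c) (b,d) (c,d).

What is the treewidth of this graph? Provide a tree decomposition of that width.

Each bag holds 3 vertices, so the decomposition has width 2, which upper-bounds the treewidth. On the other hand G contains the 3-clique {b, c, d}. A clique must lie in a single bag of any decomposition, so no decomposition can have width below 2. The upper and lower bounds meet at 2, so that is the treewidth.

Treewidth 2.
One such decomposition:
Bags: B1 = {b, c, d}  B2 = {a, b, c}
Tree: B1–B2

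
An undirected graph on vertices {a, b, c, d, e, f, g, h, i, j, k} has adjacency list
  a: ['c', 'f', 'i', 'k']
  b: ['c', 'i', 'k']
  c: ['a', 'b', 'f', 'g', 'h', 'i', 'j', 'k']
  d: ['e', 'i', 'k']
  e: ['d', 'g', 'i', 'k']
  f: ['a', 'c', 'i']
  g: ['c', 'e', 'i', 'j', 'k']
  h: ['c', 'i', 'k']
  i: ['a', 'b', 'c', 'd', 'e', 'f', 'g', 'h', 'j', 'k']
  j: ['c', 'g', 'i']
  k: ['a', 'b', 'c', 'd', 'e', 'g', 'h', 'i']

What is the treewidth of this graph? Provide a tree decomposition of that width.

Treewidth 3.
One such decomposition:
Bags: B1 = {c, g, i, k}  B2 = {a, c, i, k}  B3 = {e, g, i, k}  B4 = {a, c, f, i}  B5 = {c, h, i, k}  B6 = {b, c, i, k}  B7 = {c, g, i, j}  B8 = {d, e, i, k}
Tree: B1–B2, B1–B3, B2–B4, B1–B5, B2–B6, B1–B7, B3–B8

Every bag has size at most 4, so the width is 4 − 1 = 3 and tw(G) ≤ 3. On the other hand G contains the 4-clique {c, g, i, j}. A clique must lie in a single bag of any decomposition, so no decomposition can have width below 3. Hence tw(G) = 3 exactly.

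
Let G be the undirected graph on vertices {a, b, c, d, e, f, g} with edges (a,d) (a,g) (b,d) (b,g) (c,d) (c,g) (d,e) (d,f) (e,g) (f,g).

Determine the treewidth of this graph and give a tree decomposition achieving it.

The largest bag has 3 vertices, giving width 2; this decomposition certifies tw(G) ≤ 2. For the lower bound, G contains the cycle d–c–g–f–d, so G is not a forest; only forests have treewidth ≤ 1, hence tw(G) ≥ 2. The upper and lower bounds meet at 2, so that is the treewidth.

Treewidth 2.
One optimal decomposition is:
Bags: B1 = {c, d, g}  B2 = {d, f, g}  B3 = {b, d, g}  B4 = {a, d, g}  B5 = {d, e, g}
Tree: B1–B2, B2–B3, B3–B4, B4–B5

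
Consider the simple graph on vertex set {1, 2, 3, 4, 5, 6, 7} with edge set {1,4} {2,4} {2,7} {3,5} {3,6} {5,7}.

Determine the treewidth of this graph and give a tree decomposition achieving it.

Every bag has size at most 2, so the width is 2 − 1 = 1 and tw(G) ≤ 1. Since G has at least one edge (e.g. 6–3), it is not an edgeless graph, so tw(G) ≥ 1. Combining the bounds, tw(G) = 1.

Treewidth 1.
One such decomposition:
Bags: B1 = {3, 6}  B2 = {3, 5}  B3 = {5, 7}  B4 = {2, 7}  B5 = {2, 4}  B6 = {1, 4}
Tree: B1–B2, B2–B3, B3–B4, B4–B5, B5–B6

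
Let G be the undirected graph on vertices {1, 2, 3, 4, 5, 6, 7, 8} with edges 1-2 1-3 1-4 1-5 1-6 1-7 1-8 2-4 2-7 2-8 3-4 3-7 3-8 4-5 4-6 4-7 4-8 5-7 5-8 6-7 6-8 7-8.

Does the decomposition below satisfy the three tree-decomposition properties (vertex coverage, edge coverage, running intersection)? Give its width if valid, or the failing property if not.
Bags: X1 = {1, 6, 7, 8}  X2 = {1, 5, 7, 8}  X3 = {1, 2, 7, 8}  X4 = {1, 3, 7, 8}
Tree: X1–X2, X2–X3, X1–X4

No — vertex 4 appears in no bag.

A tree decomposition must satisfy three properties: every vertex lies in some bag; for every edge, both endpoints lie together in some bag; and for every vertex, the bags containing it form a connected subtree. Here vertex 4 appears in no bag, so the decomposition is invalid.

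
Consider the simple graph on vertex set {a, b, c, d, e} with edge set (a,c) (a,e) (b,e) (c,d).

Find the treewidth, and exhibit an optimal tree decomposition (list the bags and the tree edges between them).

The largest bag has 2 vertices, giving width 1; this decomposition certifies tw(G) ≤ 1. Since G has at least one edge (e.g. d–c), it is not an edgeless graph, so tw(G) ≥ 1. Hence tw(G) = 1 exactly.

Treewidth 1.
One such decomposition:
Bags: B1 = {c, d}  B2 = {a, c}  B3 = {a, e}  B4 = {b, e}
Tree: B1–B2, B2–B3, B3–B4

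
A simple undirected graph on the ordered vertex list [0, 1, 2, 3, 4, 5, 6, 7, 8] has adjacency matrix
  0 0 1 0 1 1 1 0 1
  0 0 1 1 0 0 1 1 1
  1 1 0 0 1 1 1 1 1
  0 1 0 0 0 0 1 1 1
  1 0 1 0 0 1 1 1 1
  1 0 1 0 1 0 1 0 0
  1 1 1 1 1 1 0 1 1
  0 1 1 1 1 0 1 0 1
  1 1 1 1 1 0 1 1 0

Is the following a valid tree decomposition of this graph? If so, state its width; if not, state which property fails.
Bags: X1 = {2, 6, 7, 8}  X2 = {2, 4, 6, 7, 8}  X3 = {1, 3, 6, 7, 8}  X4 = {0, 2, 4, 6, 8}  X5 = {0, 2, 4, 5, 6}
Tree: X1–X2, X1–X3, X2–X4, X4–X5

No — edge (1,2) lies in no bag.

A tree decomposition must satisfy three properties: every vertex lies in some bag; for every edge, both endpoints lie together in some bag; and for every vertex, the bags containing it form a connected subtree. Here edge (1,2) lies in no bag, so the decomposition is invalid.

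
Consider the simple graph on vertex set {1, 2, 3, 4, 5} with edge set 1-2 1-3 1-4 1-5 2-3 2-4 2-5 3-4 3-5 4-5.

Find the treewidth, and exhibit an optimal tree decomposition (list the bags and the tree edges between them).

Treewidth 4.
One optimal decomposition is:
Bags: B1 = {1, 2, 3, 4, 5}
Tree: (single bag)

With just one bag of size 5, the width is 5 − 1 = 4, so tw(G) ≤ 4. For the lower bound, the 5 vertices {1, 2, 3, 4, 5} are pairwise adjacent, and any tree decomposition puts a clique entirely inside one bag — forcing width ≥ 4. Combining the bounds, tw(G) = 4.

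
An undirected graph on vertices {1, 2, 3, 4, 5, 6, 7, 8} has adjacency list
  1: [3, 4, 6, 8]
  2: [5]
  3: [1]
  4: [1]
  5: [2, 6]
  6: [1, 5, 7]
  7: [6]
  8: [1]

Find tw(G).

1

A width-1 tree decomposition is:
Bags: B1 = {1, 6}  B2 = {1, 8}  B3 = {5, 6}  B4 = {1, 3}  B5 = {2, 5}  B6 = {1, 4}  B7 = {6, 7}
Tree: B1–B2, B1–B3, B2–B4, B3–B5, B2–B6, B3–B7
Each bag holds 2 vertices, so the decomposition has width 1, which upper-bounds the treewidth. Any graph with an edge has treewidth ≥ 1, and G has the edge 1–6. Hence tw(G) = 1 exactly.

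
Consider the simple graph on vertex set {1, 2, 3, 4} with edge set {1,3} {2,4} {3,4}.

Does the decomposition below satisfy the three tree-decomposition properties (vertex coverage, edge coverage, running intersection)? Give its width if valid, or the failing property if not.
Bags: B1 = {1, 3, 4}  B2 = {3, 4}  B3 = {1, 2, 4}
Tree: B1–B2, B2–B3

A tree decomposition must satisfy three properties: every vertex lies in some bag; for every edge, both endpoints lie together in some bag; and for every vertex, the bags containing it form a connected subtree. Here bags containing vertex 1 are not connected in the tree, so the decomposition is invalid.

No — bags containing vertex 1 are not connected in the tree.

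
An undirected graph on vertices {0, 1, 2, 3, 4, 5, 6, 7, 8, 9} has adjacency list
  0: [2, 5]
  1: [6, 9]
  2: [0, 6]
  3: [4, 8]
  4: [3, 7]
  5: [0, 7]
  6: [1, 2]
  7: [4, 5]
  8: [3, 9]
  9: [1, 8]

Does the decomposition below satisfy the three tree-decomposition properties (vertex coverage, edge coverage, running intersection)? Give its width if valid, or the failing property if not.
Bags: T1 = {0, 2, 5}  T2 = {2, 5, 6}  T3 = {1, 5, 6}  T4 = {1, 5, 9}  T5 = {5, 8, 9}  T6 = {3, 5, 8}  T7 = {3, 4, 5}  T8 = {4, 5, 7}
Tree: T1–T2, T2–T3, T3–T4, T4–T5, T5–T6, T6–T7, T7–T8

Yes; width 2.

Every vertex of G appears in some bag (union = {0, 1, 2, 3, 4, 5, 6, 7, 8, 9}); every edge is covered by a bag; and for each vertex v the set of bags containing v is connected in the bag tree. The decomposition is therefore valid. The largest bag has 3 vertices, so the width is 2.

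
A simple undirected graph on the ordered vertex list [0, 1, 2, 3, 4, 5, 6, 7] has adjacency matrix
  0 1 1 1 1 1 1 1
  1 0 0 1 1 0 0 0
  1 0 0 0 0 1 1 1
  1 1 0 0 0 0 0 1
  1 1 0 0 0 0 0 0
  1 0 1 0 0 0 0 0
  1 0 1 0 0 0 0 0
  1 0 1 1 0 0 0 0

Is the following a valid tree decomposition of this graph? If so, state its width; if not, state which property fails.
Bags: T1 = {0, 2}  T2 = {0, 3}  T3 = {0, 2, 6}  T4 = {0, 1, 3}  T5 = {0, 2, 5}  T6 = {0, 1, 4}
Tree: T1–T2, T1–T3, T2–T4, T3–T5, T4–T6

A tree decomposition must satisfy three properties: every vertex lies in some bag; for every edge, both endpoints lie together in some bag; and for every vertex, the bags containing it form a connected subtree. Here vertex 7 appears in no bag, so the decomposition is invalid.

No — vertex 7 appears in no bag.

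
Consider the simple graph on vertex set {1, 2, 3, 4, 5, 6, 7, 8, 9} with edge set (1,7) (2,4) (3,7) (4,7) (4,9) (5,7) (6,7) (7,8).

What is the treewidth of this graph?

1

A width-1 tree decomposition is:
Bags: B1 = {4, 7}  B2 = {2, 4}  B3 = {6, 7}  B4 = {5, 7}  B5 = {4, 9}  B6 = {1, 7}  B7 = {7, 8}  B8 = {3, 7}
Tree: B1–B2, B1–B3, B3–B4, B2–B5, B4–B6, B4–B7, B4–B8
Every bag has size at most 2, so the width is 2 − 1 = 1 and tw(G) ≤ 1. G has an edge, so its treewidth is at least 1. The upper and lower bounds meet at 1, so that is the treewidth.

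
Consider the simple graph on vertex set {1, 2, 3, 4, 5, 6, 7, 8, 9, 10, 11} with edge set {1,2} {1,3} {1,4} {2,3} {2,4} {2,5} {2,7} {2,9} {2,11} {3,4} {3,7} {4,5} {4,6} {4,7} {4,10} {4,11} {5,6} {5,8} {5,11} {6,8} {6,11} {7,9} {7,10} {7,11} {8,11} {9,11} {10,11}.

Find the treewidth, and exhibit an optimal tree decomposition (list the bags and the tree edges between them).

Each bag holds 4 vertices, so the decomposition has width 3, which upper-bounds the treewidth. Conversely, {5, 6, 8, 11} is a clique of size 4, and the vertices of any clique must share a bag in every tree decomposition; so some bag has ≥ 4 vertices and tw(G) ≥ 3. The upper and lower bounds meet at 3, so that is the treewidth.

Treewidth 3.
One optimal decomposition is:
Bags: B1 = {2, 4, 7, 11}  B2 = {2, 4, 5, 11}  B3 = {2, 3, 4, 7}  B4 = {4, 5, 6, 11}  B5 = {5, 6, 8, 11}  B6 = {1, 2, 3, 4}  B7 = {4, 7, 10, 11}  B8 = {2, 7, 9, 11}
Tree: B1–B2, B1–B3, B2–B4, B4–B5, B3–B6, B1–B7, B1–B8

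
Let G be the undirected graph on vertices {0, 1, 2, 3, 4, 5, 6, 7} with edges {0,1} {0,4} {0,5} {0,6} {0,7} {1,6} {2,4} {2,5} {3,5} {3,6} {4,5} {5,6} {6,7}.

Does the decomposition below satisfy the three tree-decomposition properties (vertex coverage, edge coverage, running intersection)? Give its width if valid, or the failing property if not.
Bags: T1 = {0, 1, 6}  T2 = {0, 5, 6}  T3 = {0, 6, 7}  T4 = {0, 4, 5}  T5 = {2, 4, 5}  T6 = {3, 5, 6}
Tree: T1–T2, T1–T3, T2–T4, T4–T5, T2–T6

Yes; width 2.

Checking the three conditions: (i) the bags cover all of {0, 1, 2, 3, 4, 5, 6, 7}; (ii) for each edge, some bag contains both endpoints; (iii) the bags containing any fixed vertex form a subtree. All hold, so the decomposition is valid with width 3 − 1 = 2.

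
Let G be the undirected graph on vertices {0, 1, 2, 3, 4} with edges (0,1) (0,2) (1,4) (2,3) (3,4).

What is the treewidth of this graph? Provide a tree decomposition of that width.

Treewidth 2.
One such decomposition:
Bags: B1 = {0, 2, 3}  B2 = {0, 3, 4}  B3 = {0, 1, 4}
Tree: B1–B2, B2–B3

The largest bag has 3 vertices, giving width 2; this decomposition certifies tw(G) ≤ 2. For the lower bound, G contains the cycle 0–2–3–4–1–0, so G is not a forest; only forests have treewidth ≤ 1, hence tw(G) ≥ 2. Hence tw(G) = 2 exactly.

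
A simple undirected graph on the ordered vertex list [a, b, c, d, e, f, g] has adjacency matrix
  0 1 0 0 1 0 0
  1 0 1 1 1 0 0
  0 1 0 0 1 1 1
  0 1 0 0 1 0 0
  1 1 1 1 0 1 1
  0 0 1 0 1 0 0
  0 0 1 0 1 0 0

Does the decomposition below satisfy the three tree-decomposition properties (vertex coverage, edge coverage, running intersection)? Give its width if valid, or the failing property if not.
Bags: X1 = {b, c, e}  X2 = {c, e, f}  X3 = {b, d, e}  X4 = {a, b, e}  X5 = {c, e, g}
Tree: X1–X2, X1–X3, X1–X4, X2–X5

Every vertex of G appears in some bag (union = {a, b, c, d, e, f, g}); every edge is covered by a bag; and for each vertex v the set of bags containing v is connected in the bag tree. The decomposition is therefore valid. The largest bag has 3 vertices, so the width is 2.

Yes; width 2.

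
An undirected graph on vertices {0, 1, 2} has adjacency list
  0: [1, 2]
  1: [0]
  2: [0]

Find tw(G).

A width-1 tree decomposition is:
Bags: B1 = {0, 2}  B2 = {0, 1}
Tree: B1–B2
Each bag holds 2 vertices, so the decomposition has width 1, which upper-bounds the treewidth. G has an edge, so its treewidth is at least 1. Therefore the treewidth is 1.

1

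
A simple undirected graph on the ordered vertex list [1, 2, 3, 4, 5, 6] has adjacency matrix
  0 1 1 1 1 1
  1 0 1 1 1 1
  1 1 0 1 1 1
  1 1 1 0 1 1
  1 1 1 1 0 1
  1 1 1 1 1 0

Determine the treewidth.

A width-5 tree decomposition is:
Bags: B1 = {1, 2, 3, 4, 5, 6}
Tree: (single bag)
With just one bag of size 6, the width is 6 − 1 = 5, so tw(G) ≤ 5. Conversely, {1, 2, 3, 4, 5, 6} is a clique of size 6, and the vertices of any clique must share a bag in every tree decomposition; so some bag has ≥ 6 vertices and tw(G) ≥ 5. Combining the bounds, tw(G) = 5.

5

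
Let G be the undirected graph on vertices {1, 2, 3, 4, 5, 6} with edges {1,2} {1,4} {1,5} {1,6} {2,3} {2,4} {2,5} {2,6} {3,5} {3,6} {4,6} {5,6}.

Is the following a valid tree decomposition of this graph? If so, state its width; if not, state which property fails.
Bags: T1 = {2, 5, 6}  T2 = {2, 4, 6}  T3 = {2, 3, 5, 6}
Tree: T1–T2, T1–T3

A tree decomposition must satisfy three properties: every vertex lies in some bag; for every edge, both endpoints lie together in some bag; and for every vertex, the bags containing it form a connected subtree. Here vertex 1 appears in no bag, so the decomposition is invalid.

No — vertex 1 appears in no bag.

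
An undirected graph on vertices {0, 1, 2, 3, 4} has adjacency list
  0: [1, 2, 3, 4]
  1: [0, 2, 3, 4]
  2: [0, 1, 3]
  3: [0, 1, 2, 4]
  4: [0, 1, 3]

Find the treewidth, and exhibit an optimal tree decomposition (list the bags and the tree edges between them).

Treewidth 3.
Bags: B1 = {0, 1, 2, 3}  B2 = {0, 1, 3, 4}
Tree: B1–B2

Every bag has size at most 4, so the width is 4 − 1 = 3 and tw(G) ≤ 3. For the lower bound, the 4 vertices {0, 1, 2, 3} are pairwise adjacent, and any tree decomposition puts a clique entirely inside one bag — forcing width ≥ 3. Therefore the treewidth is 3.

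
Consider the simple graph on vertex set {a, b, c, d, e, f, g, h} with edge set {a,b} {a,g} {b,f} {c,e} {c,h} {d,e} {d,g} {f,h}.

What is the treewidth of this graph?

A width-2 tree decomposition is:
Bags: B1 = {c, e, h}  B2 = {d, e, h}  B3 = {d, g, h}  B4 = {a, g, h}  B5 = {a, b, h}  B6 = {b, f, h}
Tree: B1–B2, B2–B3, B3–B4, B4–B5, B5–B6
Each bag holds 3 vertices, so the decomposition has width 2, which upper-bounds the treewidth. The edges h–c–e–d–g–a–b–f–h form a cycle, so G is not a tree and its treewidth is at least 2. Hence tw(G) = 2 exactly.

2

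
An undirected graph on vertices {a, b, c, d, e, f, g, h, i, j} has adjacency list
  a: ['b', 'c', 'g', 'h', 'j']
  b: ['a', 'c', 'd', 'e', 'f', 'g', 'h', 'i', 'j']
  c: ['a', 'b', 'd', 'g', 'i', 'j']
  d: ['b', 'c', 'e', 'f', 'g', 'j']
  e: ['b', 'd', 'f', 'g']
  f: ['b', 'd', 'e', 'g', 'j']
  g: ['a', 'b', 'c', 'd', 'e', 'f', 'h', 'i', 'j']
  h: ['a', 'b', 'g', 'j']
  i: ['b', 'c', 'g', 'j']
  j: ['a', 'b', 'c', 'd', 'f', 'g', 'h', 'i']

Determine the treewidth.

A width-4 tree decomposition is:
Bags: B1 = {b, c, d, g, j}  B2 = {b, d, f, g, j}  B3 = {b, d, e, f, g}  B4 = {b, c, g, i, j}  B5 = {a, b, c, g, j}  B6 = {a, b, g, h, j}
Tree: B1–B2, B2–B3, B1–B4, B1–B5, B5–B6
Each bag holds 5 vertices, so the decomposition has width 4, which upper-bounds the treewidth. For the lower bound, the 5 vertices {a, b, g, h, j} are pairwise adjacent, and any tree decomposition puts a clique entirely inside one bag — forcing width ≥ 4. The upper and lower bounds meet at 4, so that is the treewidth.

4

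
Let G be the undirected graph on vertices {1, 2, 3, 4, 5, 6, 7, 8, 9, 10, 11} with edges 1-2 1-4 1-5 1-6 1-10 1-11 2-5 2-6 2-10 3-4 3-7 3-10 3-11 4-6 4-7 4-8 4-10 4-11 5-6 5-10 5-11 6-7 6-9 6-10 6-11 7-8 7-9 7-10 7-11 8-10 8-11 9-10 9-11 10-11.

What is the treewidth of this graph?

A width-4 tree decomposition is:
Bags: B1 = {1, 4, 6, 10, 11}  B2 = {4, 6, 7, 10, 11}  B3 = {3, 4, 7, 10, 11}  B4 = {4, 7, 8, 10, 11}  B5 = {1, 5, 6, 10, 11}  B6 = {1, 2, 5, 6, 10}  B7 = {6, 7, 9, 10, 11}
Tree: B1–B2, B2–B3, B2–B4, B1–B5, B5–B6, B2–B7
The largest bag has 5 vertices, giving width 4; this decomposition certifies tw(G) ≤ 4. Conversely, {1, 2, 5, 6, 10} is a clique of size 5, and the vertices of any clique must share a bag in every tree decomposition; so some bag has ≥ 5 vertices and tw(G) ≥ 4. Therefore the treewidth is 4.

4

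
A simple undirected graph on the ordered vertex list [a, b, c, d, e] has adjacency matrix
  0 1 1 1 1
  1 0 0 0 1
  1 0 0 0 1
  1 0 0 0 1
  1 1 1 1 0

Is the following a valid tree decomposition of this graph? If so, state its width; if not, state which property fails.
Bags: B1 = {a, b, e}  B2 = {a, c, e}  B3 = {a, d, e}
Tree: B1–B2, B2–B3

Checking the three conditions: (i) the bags cover all of {a, b, c, d, e}; (ii) for each edge, some bag contains both endpoints; (iii) the bags containing any fixed vertex form a subtree. All hold, so the decomposition is valid with width 3 − 1 = 2.

Yes; width 2.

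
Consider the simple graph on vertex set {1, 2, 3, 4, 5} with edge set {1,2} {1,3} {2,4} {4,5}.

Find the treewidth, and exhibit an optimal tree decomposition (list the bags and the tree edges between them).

Treewidth 1.
Bags: B1 = {1, 3}  B2 = {1, 2}  B3 = {2, 4}  B4 = {4, 5}
Tree: B1–B2, B2–B3, B3–B4

Every bag has size at most 2, so the width is 2 − 1 = 1 and tw(G) ≤ 1. G has an edge, so its treewidth is at least 1. Therefore the treewidth is 1.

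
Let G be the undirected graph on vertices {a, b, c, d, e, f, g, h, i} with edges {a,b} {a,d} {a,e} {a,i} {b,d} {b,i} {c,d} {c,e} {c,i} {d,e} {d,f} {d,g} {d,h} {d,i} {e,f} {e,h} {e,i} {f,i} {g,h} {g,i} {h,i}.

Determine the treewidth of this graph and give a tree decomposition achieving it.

Treewidth 3.
Bags: B1 = {a, d, e, i}  B2 = {d, e, h, i}  B3 = {d, g, h, i}  B4 = {d, e, f, i}  B5 = {a, b, d, i}  B6 = {c, d, e, i}
Tree: B1–B2, B2–B3, B1–B4, B1–B5, B2–B6

Each bag holds 4 vertices, so the decomposition has width 3, which upper-bounds the treewidth. On the other hand G contains the 4-clique {d, g, h, i}. A clique must lie in a single bag of any decomposition, so no decomposition can have width below 3. Therefore the treewidth is 3.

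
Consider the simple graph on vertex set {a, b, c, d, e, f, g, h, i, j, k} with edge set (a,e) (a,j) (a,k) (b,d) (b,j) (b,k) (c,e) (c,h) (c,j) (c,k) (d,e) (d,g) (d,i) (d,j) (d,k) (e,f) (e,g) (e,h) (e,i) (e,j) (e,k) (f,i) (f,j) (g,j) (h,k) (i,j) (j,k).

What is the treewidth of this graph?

A width-3 tree decomposition is:
Bags: B1 = {c, e, j, k}  B2 = {d, e, j, k}  B3 = {a, e, j, k}  B4 = {d, e, i, j}  B5 = {d, e, g, j}  B6 = {c, e, h, k}  B7 = {e, f, i, j}  B8 = {b, d, j, k}
Tree: B1–B2, B1–B3, B2–B4, B4–B5, B1–B6, B4–B7, B2–B8
The largest bag has 4 vertices, giving width 3; this decomposition certifies tw(G) ≤ 3. For the lower bound, the 4 vertices {d, e, g, j} are pairwise adjacent, and any tree decomposition puts a clique entirely inside one bag — forcing width ≥ 3. Combining the bounds, tw(G) = 3.

3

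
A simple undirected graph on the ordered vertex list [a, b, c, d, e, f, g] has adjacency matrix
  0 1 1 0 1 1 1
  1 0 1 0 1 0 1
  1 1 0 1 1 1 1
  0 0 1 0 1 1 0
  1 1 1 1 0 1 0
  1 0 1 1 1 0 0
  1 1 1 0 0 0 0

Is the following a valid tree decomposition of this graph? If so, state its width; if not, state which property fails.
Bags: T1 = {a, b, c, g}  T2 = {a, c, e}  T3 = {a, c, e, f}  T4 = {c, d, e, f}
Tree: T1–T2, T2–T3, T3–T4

No — edge (b,e) lies in no bag.

A tree decomposition must satisfy three properties: every vertex lies in some bag; for every edge, both endpoints lie together in some bag; and for every vertex, the bags containing it form a connected subtree. Here edge (b,e) lies in no bag, so the decomposition is invalid.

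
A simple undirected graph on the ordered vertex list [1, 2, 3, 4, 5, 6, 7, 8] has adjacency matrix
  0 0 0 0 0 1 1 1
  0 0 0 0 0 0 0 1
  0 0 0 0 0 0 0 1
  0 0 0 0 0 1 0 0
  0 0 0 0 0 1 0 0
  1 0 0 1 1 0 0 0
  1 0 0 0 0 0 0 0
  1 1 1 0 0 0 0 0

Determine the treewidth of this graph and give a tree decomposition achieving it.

Treewidth 1.
One such decomposition:
Bags: B1 = {5, 6}  B2 = {1, 6}  B3 = {1, 8}  B4 = {4, 6}  B5 = {3, 8}  B6 = {1, 7}  B7 = {2, 8}
Tree: B1–B2, B2–B3, B2–B4, B3–B5, B2–B6, B3–B7

Each bag holds 2 vertices, so the decomposition has width 1, which upper-bounds the treewidth. Since G has at least one edge (e.g. 6–5), it is not an edgeless graph, so tw(G) ≥ 1. Combining the bounds, tw(G) = 1.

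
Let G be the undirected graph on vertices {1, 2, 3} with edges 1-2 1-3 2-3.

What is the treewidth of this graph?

A width-2 tree decomposition is:
Bags: B1 = {1, 2, 3}
Tree: (single bag)
A single bag containing all 3 vertices is trivially a valid decomposition of width 2. For the lower bound, the 3 vertices {1, 2, 3} are pairwise adjacent, and any tree decomposition puts a clique entirely inside one bag — forcing width ≥ 2. Hence tw(G) = 2 exactly.

2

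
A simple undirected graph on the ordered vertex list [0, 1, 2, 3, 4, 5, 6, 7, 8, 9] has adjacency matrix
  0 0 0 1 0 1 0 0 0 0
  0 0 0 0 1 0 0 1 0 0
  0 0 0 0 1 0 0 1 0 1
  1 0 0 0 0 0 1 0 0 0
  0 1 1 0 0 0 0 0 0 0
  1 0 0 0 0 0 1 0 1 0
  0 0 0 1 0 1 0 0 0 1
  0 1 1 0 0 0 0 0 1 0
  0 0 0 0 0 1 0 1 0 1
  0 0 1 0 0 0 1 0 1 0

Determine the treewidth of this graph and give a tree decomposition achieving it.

Every bag has size at most 3, so the width is 3 − 1 = 2 and tw(G) ≤ 2. The edges 4–1–7–2–4 form a cycle, so G is not a tree and its treewidth is at least 2. Combining the bounds, tw(G) = 2.

Treewidth 2.
One optimal decomposition is:
Bags: B1 = {1, 2, 4}  B2 = {1, 2, 7}  B3 = {2, 7, 9}  B4 = {7, 8, 9}  B5 = {6, 8, 9}  B6 = {5, 6, 8}  B7 = {3, 5, 6}  B8 = {0, 3, 5}
Tree: B1–B2, B2–B3, B3–B4, B4–B5, B5–B6, B6–B7, B7–B8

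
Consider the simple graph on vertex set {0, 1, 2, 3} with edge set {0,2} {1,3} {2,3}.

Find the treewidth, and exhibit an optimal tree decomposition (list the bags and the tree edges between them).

Treewidth 1.
One optimal decomposition is:
Bags: B1 = {0, 2}  B2 = {2, 3}  B3 = {1, 3}
Tree: B1–B2, B2–B3

Each bag holds 2 vertices, so the decomposition has width 1, which upper-bounds the treewidth. G has an edge, so its treewidth is at least 1. Therefore the treewidth is 1.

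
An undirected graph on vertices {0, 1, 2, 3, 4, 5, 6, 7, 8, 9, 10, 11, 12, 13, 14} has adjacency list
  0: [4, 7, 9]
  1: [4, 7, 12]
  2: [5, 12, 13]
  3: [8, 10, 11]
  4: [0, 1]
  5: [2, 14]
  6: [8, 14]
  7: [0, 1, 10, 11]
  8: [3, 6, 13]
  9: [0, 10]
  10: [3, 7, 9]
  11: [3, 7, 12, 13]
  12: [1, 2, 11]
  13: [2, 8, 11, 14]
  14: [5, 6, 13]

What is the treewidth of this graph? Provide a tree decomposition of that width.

Every bag has size at most 4, so the width is 4 − 1 = 3 and tw(G) ≤ 3. For the lower bound: the 4 vertex sets {0,4,9}, {1}, {7}, {3,10,11,12} are disjoint, each induces a connected subgraph, and every pair is joined by at least one edge of G. Contracting each set to a single vertex therefore yields K_{4} as a minor, and since treewidth is minor-monotone, tw(G) ≥ tw(K_{4}) = 3. Therefore the treewidth is 3.

Treewidth 3.
One optimal decomposition is:
Bags: B1 = {0, 1, 4, 9}  B2 = {0, 1, 7, 9}  B3 = {1, 7, 9, 10}  B4 = {1, 7, 10, 12}  B5 = {7, 10, 11, 12}  B6 = {3, 10, 11, 12}  B7 = {2, 3, 11, 12}  B8 = {2, 3, 11, 13}  B9 = {2, 3, 8, 13}  B10 = {2, 5, 8, 13}  B11 = {5, 8, 13, 14}  B12 = {5, 6, 8, 14}
Tree: B1–B2, B2–B3, B3–B4, B4–B5, B5–B6, B6–B7, B7–B8, B8–B9, B9–B10, B10–B11, B11–B12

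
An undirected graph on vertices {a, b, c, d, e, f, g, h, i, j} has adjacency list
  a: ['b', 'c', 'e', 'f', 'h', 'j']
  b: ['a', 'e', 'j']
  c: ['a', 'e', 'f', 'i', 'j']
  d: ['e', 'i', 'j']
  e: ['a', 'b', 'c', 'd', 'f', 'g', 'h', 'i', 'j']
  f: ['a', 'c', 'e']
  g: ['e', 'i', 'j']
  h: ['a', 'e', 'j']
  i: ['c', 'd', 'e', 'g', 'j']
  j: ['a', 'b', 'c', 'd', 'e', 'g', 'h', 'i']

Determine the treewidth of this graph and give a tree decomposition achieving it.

The largest bag has 4 vertices, giving width 3; this decomposition certifies tw(G) ≤ 3. On the other hand G contains the 4-clique {a, e, h, j}. A clique must lie in a single bag of any decomposition, so no decomposition can have width below 3. Hence tw(G) = 3 exactly.

Treewidth 3.
Bags: B1 = {c, e, i, j}  B2 = {a, c, e, j}  B3 = {a, e, h, j}  B4 = {a, b, e, j}  B5 = {e, g, i, j}  B6 = {a, c, e, f}  B7 = {d, e, i, j}
Tree: B1–B2, B2–B3, B3–B4, B1–B5, B2–B6, B1–B7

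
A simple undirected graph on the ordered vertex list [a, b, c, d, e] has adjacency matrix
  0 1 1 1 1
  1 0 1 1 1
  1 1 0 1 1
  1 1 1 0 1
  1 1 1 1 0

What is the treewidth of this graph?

4

A width-4 tree decomposition is:
Bags: B1 = {a, b, c, d, e}
Tree: (single bag)
With just one bag of size 5, the width is 5 − 1 = 4, so tw(G) ≤ 4. Conversely, {a, b, c, d, e} is a clique of size 5, and the vertices of any clique must share a bag in every tree decomposition; so some bag has ≥ 5 vertices and tw(G) ≥ 4. Hence tw(G) = 4 exactly.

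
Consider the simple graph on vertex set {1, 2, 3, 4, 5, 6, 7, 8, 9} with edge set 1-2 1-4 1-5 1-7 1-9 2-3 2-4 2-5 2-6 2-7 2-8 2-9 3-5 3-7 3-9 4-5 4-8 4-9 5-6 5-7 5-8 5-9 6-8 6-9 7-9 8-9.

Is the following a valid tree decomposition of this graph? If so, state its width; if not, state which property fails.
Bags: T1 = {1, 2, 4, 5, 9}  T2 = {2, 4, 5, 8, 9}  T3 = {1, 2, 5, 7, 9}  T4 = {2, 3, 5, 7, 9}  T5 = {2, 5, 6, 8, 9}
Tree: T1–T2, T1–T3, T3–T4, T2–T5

Vertex coverage: the bags together contain {1, 2, 3, 4, 5, 6, 7, 8, 9}, the full vertex set. Edge coverage: each edge of G has both endpoints in at least one bag. Running intersection: for every vertex, the bags containing it form a connected subtree. All three properties hold, so this is a valid tree decomposition of width max|bag| − 1 = 4, and hence tw(G) ≤ 4.

Yes; width 4.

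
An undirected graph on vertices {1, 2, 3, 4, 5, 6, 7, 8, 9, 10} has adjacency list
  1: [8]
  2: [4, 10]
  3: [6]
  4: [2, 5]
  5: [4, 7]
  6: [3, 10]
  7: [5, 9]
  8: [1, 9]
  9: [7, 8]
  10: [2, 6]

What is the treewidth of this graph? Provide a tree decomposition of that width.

Every bag has size at most 2, so the width is 2 − 1 = 1 and tw(G) ≤ 1. Since G has at least one edge (e.g. 1–8), it is not an edgeless graph, so tw(G) ≥ 1. Combining the bounds, tw(G) = 1.

Treewidth 1.
One such decomposition:
Bags: B1 = {1, 8}  B2 = {8, 9}  B3 = {7, 9}  B4 = {5, 7}  B5 = {4, 5}  B6 = {2, 4}  B7 = {2, 10}  B8 = {6, 10}  B9 = {3, 6}
Tree: B1–B2, B2–B3, B3–B4, B4–B5, B5–B6, B6–B7, B7–B8, B8–B9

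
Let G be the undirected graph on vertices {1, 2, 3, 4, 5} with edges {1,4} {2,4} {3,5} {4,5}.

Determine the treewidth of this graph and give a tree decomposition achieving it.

Treewidth 1.
Bags: B1 = {1, 4}  B2 = {2, 4}  B3 = {4, 5}  B4 = {3, 5}
Tree: B1–B2, B2–B3, B3–B4

Each bag holds 2 vertices, so the decomposition has width 1, which upper-bounds the treewidth. Since G has at least one edge (e.g. 1–4), it is not an edgeless graph, so tw(G) ≥ 1. Combining the bounds, tw(G) = 1.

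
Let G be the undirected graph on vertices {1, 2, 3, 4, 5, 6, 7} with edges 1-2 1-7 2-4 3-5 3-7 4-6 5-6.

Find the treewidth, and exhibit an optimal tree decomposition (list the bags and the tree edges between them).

Treewidth 2.
One optimal decomposition is:
Bags: B1 = {4, 5, 6}  B2 = {3, 4, 5}  B3 = {3, 4, 7}  B4 = {1, 4, 7}  B5 = {1, 2, 4}
Tree: B1–B2, B2–B3, B3–B4, B4–B5

Each bag holds 3 vertices, so the decomposition has width 2, which upper-bounds the treewidth. Since 4–6–5–3–7–1–2–4 is a cycle in G, G is not acyclic. Forests are exactly the graphs of treewidth ≤ 1, so tw(G) ≥ 2. Therefore the treewidth is 2.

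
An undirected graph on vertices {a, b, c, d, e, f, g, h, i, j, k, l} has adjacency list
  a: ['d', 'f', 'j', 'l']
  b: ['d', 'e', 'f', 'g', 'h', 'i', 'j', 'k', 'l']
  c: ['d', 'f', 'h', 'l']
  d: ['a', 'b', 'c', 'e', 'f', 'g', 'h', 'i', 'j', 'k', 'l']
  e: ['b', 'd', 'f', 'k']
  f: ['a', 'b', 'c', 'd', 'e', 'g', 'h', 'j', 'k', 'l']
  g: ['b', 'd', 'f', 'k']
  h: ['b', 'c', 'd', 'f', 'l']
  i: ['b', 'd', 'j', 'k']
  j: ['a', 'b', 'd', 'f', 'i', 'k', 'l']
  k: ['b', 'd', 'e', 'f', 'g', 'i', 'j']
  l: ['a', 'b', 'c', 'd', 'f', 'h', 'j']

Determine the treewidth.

4

A width-4 tree decomposition is:
Bags: B1 = {b, d, f, j, l}  B2 = {b, d, f, j, k}  B3 = {b, d, i, j, k}  B4 = {b, d, f, g, k}  B5 = {b, d, f, h, l}  B6 = {a, d, f, j, l}  B7 = {b, d, e, f, k}  B8 = {c, d, f, h, l}
Tree: B1–B2, B2–B3, B2–B4, B1–B5, B1–B6, B4–B7, B5–B8
Each bag holds 5 vertices, so the decomposition has width 4, which upper-bounds the treewidth. For the lower bound, the 5 vertices {c, d, f, h, l} are pairwise adjacent, and any tree decomposition puts a clique entirely inside one bag — forcing width ≥ 4. Hence tw(G) = 4 exactly.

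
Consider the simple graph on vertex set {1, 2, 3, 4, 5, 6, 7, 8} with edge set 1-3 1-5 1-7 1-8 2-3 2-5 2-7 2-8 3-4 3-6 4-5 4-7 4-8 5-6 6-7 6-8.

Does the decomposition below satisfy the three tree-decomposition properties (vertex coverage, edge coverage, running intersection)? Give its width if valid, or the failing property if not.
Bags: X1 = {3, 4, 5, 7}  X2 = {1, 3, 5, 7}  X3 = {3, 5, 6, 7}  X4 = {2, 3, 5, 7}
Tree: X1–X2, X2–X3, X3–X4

A tree decomposition must satisfy three properties: every vertex lies in some bag; for every edge, both endpoints lie together in some bag; and for every vertex, the bags containing it form a connected subtree. Here vertex 8 appears in no bag, so the decomposition is invalid.

No — vertex 8 appears in no bag.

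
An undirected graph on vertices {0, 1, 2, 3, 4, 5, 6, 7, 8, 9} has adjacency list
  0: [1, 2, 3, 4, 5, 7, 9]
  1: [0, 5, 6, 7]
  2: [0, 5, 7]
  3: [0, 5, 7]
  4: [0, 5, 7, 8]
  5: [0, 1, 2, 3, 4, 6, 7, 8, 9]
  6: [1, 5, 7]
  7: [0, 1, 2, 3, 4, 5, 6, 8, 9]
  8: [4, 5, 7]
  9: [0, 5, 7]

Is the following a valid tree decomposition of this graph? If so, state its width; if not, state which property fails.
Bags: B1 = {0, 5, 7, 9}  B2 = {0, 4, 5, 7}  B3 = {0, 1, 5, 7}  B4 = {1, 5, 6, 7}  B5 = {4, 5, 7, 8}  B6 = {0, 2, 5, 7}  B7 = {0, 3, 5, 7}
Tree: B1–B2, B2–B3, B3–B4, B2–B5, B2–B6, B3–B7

Yes; width 3.

Checking the three conditions: (i) the bags cover all of {0, 1, 2, 3, 4, 5, 6, 7, 8, 9}; (ii) for each edge, some bag contains both endpoints; (iii) the bags containing any fixed vertex form a subtree. All hold, so the decomposition is valid with width 4 − 1 = 3.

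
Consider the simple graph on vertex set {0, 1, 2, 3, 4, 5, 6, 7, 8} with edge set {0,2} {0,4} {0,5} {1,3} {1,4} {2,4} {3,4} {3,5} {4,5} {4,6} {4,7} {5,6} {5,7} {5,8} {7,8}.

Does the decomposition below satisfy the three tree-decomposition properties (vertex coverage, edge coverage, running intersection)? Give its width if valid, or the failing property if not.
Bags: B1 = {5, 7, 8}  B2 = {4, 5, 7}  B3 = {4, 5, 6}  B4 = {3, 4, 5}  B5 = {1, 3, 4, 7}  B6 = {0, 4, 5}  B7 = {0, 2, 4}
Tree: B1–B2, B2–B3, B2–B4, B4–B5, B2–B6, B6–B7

A tree decomposition must satisfy three properties: every vertex lies in some bag; for every edge, both endpoints lie together in some bag; and for every vertex, the bags containing it form a connected subtree. Here bags containing vertex 7 are not connected in the tree, so the decomposition is invalid.

No — bags containing vertex 7 are not connected in the tree.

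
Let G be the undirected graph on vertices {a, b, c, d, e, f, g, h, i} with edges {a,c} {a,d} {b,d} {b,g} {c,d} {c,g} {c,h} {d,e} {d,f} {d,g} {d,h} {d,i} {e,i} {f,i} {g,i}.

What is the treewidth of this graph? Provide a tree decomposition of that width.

The largest bag has 3 vertices, giving width 2; this decomposition certifies tw(G) ≤ 2. For the lower bound, the 3 vertices {d, f, i} are pairwise adjacent, and any tree decomposition puts a clique entirely inside one bag — forcing width ≥ 2. The upper and lower bounds meet at 2, so that is the treewidth.

Treewidth 2.
One such decomposition:
Bags: B1 = {c, d, h}  B2 = {c, d, g}  B3 = {d, g, i}  B4 = {a, c, d}  B5 = {b, d, g}  B6 = {d, e, i}  B7 = {d, f, i}
Tree: B1–B2, B2–B3, B1–B4, B2–B5, B3–B6, B3–B7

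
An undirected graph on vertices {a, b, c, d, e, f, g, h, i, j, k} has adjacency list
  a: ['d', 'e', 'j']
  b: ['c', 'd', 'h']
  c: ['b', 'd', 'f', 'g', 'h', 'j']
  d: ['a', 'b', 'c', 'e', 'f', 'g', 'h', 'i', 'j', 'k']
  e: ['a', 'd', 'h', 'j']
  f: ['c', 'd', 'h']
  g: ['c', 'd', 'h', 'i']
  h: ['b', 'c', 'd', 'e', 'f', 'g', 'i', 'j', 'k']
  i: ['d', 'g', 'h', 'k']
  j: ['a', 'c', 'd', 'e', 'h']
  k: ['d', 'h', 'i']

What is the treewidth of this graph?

3

A width-3 tree decomposition is:
Bags: B1 = {c, d, g, h}  B2 = {c, d, h, j}  B3 = {c, d, f, h}  B4 = {d, g, h, i}  B5 = {d, h, i, k}  B6 = {d, e, h, j}  B7 = {b, c, d, h}  B8 = {a, d, e, j}
Tree: B1–B2, B2–B3, B1–B4, B4–B5, B2–B6, B1–B7, B6–B8
Every bag has size at most 4, so the width is 4 − 1 = 3 and tw(G) ≤ 3. For the lower bound, the 4 vertices {d, e, h, j} are pairwise adjacent, and any tree decomposition puts a clique entirely inside one bag — forcing width ≥ 3. Hence tw(G) = 3 exactly.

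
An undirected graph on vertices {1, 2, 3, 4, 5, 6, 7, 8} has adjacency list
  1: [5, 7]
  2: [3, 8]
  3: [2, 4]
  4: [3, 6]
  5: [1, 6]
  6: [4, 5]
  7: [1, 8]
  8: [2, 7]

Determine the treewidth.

A width-2 tree decomposition is:
Bags: B1 = {4, 5, 6}  B2 = {3, 4, 5}  B3 = {2, 3, 5}  B4 = {2, 5, 8}  B5 = {5, 7, 8}  B6 = {1, 5, 7}
Tree: B1–B2, B2–B3, B3–B4, B4–B5, B5–B6
Every bag has size at most 3, so the width is 3 − 1 = 2 and tw(G) ≤ 2. The edges 5–6–4–3–2–8–7–1–5 form a cycle, so G is not a tree and its treewidth is at least 2. Hence tw(G) = 2 exactly.

2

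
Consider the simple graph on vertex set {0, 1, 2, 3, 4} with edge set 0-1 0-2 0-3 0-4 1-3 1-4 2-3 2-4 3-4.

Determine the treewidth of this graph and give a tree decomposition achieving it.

Treewidth 3.
Bags: B1 = {0, 2, 3, 4}  B2 = {0, 1, 3, 4}
Tree: B1–B2

Each bag holds 4 vertices, so the decomposition has width 3, which upper-bounds the treewidth. Conversely, {0, 1, 3, 4} is a clique of size 4, and the vertices of any clique must share a bag in every tree decomposition; so some bag has ≥ 4 vertices and tw(G) ≥ 3. Combining the bounds, tw(G) = 3.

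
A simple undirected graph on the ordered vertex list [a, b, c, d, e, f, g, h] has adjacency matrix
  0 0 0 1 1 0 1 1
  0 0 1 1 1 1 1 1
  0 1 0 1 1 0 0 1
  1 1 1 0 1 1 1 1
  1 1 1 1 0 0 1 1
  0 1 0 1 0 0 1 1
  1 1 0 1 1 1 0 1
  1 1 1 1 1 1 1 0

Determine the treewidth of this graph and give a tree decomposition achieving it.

Every bag has size at most 5, so the width is 5 − 1 = 4 and tw(G) ≤ 4. Conversely, {a, d, e, g, h} is a clique of size 5, and the vertices of any clique must share a bag in every tree decomposition; so some bag has ≥ 5 vertices and tw(G) ≥ 4. The upper and lower bounds meet at 4, so that is the treewidth.

Treewidth 4.
One such decomposition:
Bags: B1 = {b, d, e, g, h}  B2 = {b, d, f, g, h}  B3 = {b, c, d, e, h}  B4 = {a, d, e, g, h}
Tree: B1–B2, B1–B3, B1–B4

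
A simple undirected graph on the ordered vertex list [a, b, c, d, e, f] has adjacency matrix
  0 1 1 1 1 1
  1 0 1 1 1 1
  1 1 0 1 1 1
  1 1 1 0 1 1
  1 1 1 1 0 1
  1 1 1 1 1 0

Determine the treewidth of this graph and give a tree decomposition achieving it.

Treewidth 5.
One optimal decomposition is:
Bags: B1 = {a, b, c, d, e, f}
Tree: (single bag)

A single bag containing all 6 vertices is trivially a valid decomposition of width 5. Conversely, {a, b, c, d, e, f} is a clique of size 6, and the vertices of any clique must share a bag in every tree decomposition; so some bag has ≥ 6 vertices and tw(G) ≥ 5. Hence tw(G) = 5 exactly.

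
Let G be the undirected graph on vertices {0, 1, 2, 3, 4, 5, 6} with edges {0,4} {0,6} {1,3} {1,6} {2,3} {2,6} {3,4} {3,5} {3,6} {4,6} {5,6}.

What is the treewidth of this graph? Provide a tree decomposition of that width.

Each bag holds 3 vertices, so the decomposition has width 2, which upper-bounds the treewidth. For the lower bound, the 3 vertices {0, 4, 6} are pairwise adjacent, and any tree decomposition puts a clique entirely inside one bag — forcing width ≥ 2. Therefore the treewidth is 2.

Treewidth 2.
One optimal decomposition is:
Bags: B1 = {2, 3, 6}  B2 = {3, 5, 6}  B3 = {3, 4, 6}  B4 = {1, 3, 6}  B5 = {0, 4, 6}
Tree: B1–B2, B2–B3, B2–B4, B3–B5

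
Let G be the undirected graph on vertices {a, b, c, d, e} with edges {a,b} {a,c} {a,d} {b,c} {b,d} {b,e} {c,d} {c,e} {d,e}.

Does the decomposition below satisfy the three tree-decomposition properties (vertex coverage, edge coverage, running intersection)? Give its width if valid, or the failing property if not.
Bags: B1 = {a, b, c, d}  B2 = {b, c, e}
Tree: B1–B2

No — edge (d,e) lies in no bag.

A tree decomposition must satisfy three properties: every vertex lies in some bag; for every edge, both endpoints lie together in some bag; and for every vertex, the bags containing it form a connected subtree. Here edge (d,e) lies in no bag, so the decomposition is invalid.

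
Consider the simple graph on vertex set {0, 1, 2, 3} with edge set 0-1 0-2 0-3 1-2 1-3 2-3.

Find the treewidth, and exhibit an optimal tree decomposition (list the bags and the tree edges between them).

Treewidth 3.
One optimal decomposition is:
Bags: B1 = {0, 1, 2, 3}
Tree: (single bag)

A single bag containing all 4 vertices is trivially a valid decomposition of width 3. On the other hand G contains the 4-clique {0, 1, 2, 3}. A clique must lie in a single bag of any decomposition, so no decomposition can have width below 3. Combining the bounds, tw(G) = 3.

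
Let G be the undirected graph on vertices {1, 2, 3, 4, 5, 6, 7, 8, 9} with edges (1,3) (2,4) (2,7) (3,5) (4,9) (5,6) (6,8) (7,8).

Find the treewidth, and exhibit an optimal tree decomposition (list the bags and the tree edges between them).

Each bag holds 2 vertices, so the decomposition has width 1, which upper-bounds the treewidth. Since G has at least one edge (e.g. 9–4), it is not an edgeless graph, so tw(G) ≥ 1. The upper and lower bounds meet at 1, so that is the treewidth.

Treewidth 1.
Bags: B1 = {4, 9}  B2 = {2, 4}  B3 = {2, 7}  B4 = {7, 8}  B5 = {6, 8}  B6 = {5, 6}  B7 = {3, 5}  B8 = {1, 3}
Tree: B1–B2, B2–B3, B3–B4, B4–B5, B5–B6, B6–B7, B7–B8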